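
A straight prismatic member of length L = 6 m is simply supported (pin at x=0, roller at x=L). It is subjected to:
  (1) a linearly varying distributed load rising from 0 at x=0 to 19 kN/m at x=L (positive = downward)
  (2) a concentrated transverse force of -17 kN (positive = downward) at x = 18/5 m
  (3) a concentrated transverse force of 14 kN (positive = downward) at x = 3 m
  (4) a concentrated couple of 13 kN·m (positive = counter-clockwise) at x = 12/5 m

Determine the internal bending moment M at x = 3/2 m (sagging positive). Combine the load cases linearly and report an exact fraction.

Load 1 — triangular load w₀=19 kN/m (0→w₀ over full span):
  M_1 = w₀Lx/6 - w₀x³/(6L) = 19·6·(3/2)/6 - 19·(3/2)³/(6·6) = 855/32 kN·m
Load 2 — point force P=-17 kN at a=18/5 m (b=L-a=12/5):
  M_2 = Pbx/L  [x≤a] = (-17)·(12/5)·(3/2)/6 = -51/5 kN·m
Load 3 — point force P=14 kN at a=3 m (b=L-a=3):
  M_3 = Pbx/L  [x≤a] = 14·3·(3/2)/6 = 21/2 kN·m
Load 4 — applied couple M₀=13 kN·m at a=12/5 m (b=L-a=18/5):
  M_4 = M₀x/L  [x≤a] = 13·(3/2)/6 = 13/4 kN·m
Superposition: M = Σ M_i = 4843/160 kN·m ≈ 30.268750 kN·m

M(3/2) = 4843/160 kN·m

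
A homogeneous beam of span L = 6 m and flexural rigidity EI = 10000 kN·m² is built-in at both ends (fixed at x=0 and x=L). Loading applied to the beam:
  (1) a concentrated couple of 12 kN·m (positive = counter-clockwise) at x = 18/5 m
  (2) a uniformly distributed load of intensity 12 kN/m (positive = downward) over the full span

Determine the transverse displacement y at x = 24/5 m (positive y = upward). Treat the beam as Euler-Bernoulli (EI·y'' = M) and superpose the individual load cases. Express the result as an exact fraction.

y(24/5) = -6399/3906250 m

Load 1 — applied couple M₀=12 kN·m at a=18/5 m (b=L-a=12/5):
  y_1 = (R_Ax³/6 - M_Ax²/2 - M₀(x-a)²/2)/EI  [x>a] with R_A=72/25, M_A=96/25 = ((72/25)·(24/5)³/6 - (96/25)·(24/5)²/2 - 12·((24/5)-(18/5))²/2)/10000 = 81/3906250 m
Load 2 — uniform load w=12 kN/m over full span:
  y_2 = -wx²(L-x)²/(24EI) = -12·(24/5)²·(6-(24/5))²/(24·10000) = -648/390625 m
Superposition: y = Σ y_i = -6399/3906250 m ≈ -0.001638 m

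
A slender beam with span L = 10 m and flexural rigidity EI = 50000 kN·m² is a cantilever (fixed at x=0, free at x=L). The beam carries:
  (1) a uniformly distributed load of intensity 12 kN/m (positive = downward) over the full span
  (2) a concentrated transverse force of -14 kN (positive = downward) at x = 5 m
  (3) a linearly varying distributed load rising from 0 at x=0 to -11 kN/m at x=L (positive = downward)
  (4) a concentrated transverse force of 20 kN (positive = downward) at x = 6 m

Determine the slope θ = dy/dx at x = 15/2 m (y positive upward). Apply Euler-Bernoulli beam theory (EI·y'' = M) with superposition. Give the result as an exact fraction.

Load 1 — uniform load w=12 kN/m over full span:
  θ_1 = -wx(x²-3Lx+3L²)/(6EI) = -12·(15/2)·((15/2)²-3·10·(15/2)+3·10²)/(6·50000) = -63/1600 rad
Load 2 — point force P=-14 kN at a=5 m (b=L-a=5):
  θ_2 = -Pa²/(2EI)  [x>a] = -(-14)·5²/(2·50000) = 7/2000 rad
Load 3 — triangular load w₀=-11 kN/m (0→w₀ over full span):
  θ_3 = (w₀Lx²/4-w₀L²x/3-w₀x⁴/(24L))/EI = ((-11)·10·(15/2)²/4-(-11)·10²·(15/2)/3-(-11)·(15/2)⁴/(24·10))/50000 = 2761/102400 rad
Load 4 — point force P=20 kN at a=6 m (b=L-a=4):
  θ_4 = -Pa²/(2EI)  [x>a] = -20·6²/(2·50000) = -9/1250 rad
Superposition: θ = Σ θ_i = -41247/2560000 rad ≈ -0.016112 rad

θ(15/2) = -41247/2560000 rad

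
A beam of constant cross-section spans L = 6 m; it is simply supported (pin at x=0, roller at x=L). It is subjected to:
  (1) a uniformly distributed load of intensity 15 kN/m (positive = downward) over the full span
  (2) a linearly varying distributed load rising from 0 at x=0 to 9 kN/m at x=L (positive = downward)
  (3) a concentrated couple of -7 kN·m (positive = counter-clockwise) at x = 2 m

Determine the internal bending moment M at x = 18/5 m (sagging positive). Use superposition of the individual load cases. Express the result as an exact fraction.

M(18/5) = 11042/125 kN·m

Load 1 — uniform load w=15 kN/m over full span:
  M_1 = wx(L-x)/2 = 15·(18/5)·(6-(18/5))/2 = 324/5 kN·m
Load 2 — triangular load w₀=9 kN/m (0→w₀ over full span):
  M_2 = w₀Lx/6 - w₀x³/(6L) = 9·6·(18/5)/6 - 9·(18/5)³/(6·6) = 2592/125 kN·m
Load 3 — applied couple M₀=-7 kN·m at a=2 m (b=L-a=4):
  M_3 = M₀x/L - M₀  [x>a] = (-7)·(18/5)/6 - (-7) = 14/5 kN·m
Superposition: M = Σ M_i = 11042/125 kN·m ≈ 88.336000 kN·m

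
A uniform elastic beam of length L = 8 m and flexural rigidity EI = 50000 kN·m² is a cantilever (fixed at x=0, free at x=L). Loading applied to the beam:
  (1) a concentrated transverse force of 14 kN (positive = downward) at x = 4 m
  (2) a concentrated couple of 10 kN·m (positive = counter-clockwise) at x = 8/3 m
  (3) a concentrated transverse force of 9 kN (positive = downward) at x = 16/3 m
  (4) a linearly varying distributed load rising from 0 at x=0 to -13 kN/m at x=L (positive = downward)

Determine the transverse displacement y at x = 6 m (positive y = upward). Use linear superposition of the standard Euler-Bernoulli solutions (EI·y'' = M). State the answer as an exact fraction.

y(6) = 68599/1500000 m

Load 1 — point force P=14 kN at a=4 m (b=L-a=4):
  y_1 = -Pa²(3x-a)/(6EI)  [x>a] = -14·4²·(3·6-4)/(6·50000) = -98/9375 m
Load 2 — applied couple M₀=10 kN·m at a=8/3 m (b=L-a=16/3):
  y_2 = M₀a(2x-a)/(2EI)  [x>a] = 10·(8/3)·(2·6-(8/3))/(2·50000) = 14/5625 m
Load 3 — point force P=9 kN at a=16/3 m (b=L-a=8/3):
  y_3 = -Pa²(3x-a)/(6EI)  [x>a] = -9·(16/3)²·(3·6-(16/3))/(6·50000) = -304/28125 m
Load 4 — triangular load w₀=-13 kN/m (0→w₀ over full span):
  y_4 = (w₀Lx³/12-w₀L²x²/6-w₀x⁵/(120L))/EI = ((-13)·8·6³/12-(-13)·8²·6²/6-(-13)·6⁵/(120·8))/50000 = 32253/500000 m
Superposition: y = Σ y_i = 68599/1500000 m ≈ 0.045733 m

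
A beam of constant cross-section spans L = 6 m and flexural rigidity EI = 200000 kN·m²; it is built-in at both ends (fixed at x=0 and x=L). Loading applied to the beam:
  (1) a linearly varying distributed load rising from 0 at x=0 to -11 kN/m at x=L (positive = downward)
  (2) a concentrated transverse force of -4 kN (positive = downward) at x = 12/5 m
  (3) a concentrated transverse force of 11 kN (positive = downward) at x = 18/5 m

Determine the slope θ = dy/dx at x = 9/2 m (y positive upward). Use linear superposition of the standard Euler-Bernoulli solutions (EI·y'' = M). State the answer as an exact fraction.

Load 1 — triangular load w₀=-11 kN/m (0→w₀ over full span):
  θ_1 = -w₀(2x(L-x)(L-2x)(x+2L)+x²(L-x)²)/(120LEI) = -(-11)·(2·(9/2)·(6-(9/2))·(6-2·(9/2))·((9/2)+2·6)+(9/2)²·(6-(9/2))²)/(120·6·200000) = -12177/256000000 rad
Load 2 — point force P=-4 kN at a=12/5 m (b=L-a=18/5):
  θ_2 = Pa²(L-x)(2bL-(3b+a)(L-x))/(2L³EI)  [x>a] = (-4)·(12/5)²·(6-(9/2))·(2·(18/5)·6-(3·(18/5)+(12/5))·(6-(9/2)))/(2·6³·200000) = -117/12500000 rad
Load 3 — point force P=11 kN at a=18/5 m (b=L-a=12/5):
  θ_3 = Pa²(L-x)(2bL-(3b+a)(L-x))/(2L³EI)  [x>a] = 11·(18/5)²·(6-(9/2))·(2·(12/5)·6-(3·(12/5)+(18/5))·(6-(9/2)))/(2·6³·200000) = 6237/200000000 rad
Superposition: θ = Σ θ_i = -32949/1280000000 rad ≈ -0.000026 rad

θ(9/2) = -32949/1280000000 rad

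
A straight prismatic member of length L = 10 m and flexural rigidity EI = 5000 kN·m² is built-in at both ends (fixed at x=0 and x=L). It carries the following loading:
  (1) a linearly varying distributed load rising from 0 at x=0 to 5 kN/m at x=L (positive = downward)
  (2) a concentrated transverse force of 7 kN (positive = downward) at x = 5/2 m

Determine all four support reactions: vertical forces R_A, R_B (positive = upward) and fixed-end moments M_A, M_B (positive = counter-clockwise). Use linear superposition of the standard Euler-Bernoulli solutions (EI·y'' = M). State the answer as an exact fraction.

Load 1 — triangular load w₀=5 kN/m (0→w₀ over full span):
  R_A = 3w₀L/20 = 3·5·10/20 = 15/2 kN
  M_A = w₀L²/30 = 5·10²/30 = 50/3 kN·m
  R_B = 7w₀L/20 = 7·5·10/20 = 35/2 kN
  M_B = -w₀L²/20 = -5·10²/20 = -25 kN·m
Load 2 — point force P=7 kN at a=5/2 m (b=L-a=15/2):
  R_A = Pb²(3a+b)/L³ = 7·(15/2)²·(3·(5/2)+(15/2))/10³ = 189/32 kN
  M_A = Pab²/L² = 7·(5/2)·(15/2)²/10² = 315/32 kN·m
  R_B = Pa²(a+3b)/L³ = 7·(5/2)²·((5/2)+3·(15/2))/10³ = 35/32 kN
  M_B = -Pa²b/L² = -7·(5/2)²·(15/2)/10² = -105/32 kN·m
Superposition: R_A = 429/32 kN, M_A = 2545/96 kN·m, R_B = 595/32 kN, M_B = -905/32 kN·m

R_A = 429/32 kN, M_A = 2545/96 kN·m, R_B = 595/32 kN, M_B = -905/32 kN·m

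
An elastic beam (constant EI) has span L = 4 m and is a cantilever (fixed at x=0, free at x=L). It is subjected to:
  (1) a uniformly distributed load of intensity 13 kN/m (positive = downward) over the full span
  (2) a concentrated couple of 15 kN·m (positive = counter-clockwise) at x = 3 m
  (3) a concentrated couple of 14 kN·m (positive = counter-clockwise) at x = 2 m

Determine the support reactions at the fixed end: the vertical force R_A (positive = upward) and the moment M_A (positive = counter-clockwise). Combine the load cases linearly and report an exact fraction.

Load 1 — uniform load w=13 kN/m over full span:
  R_A = wL = 13·4 = 52 kN
  M_A = wL²/2 = 13·4²/2 = 104 kN·m
Load 2 — applied couple M₀=15 kN·m at a=3 m (b=L-a=1):
  R_A = 0 kN
  M_A = -M₀ = -15 kN·m
Load 3 — applied couple M₀=14 kN·m at a=2 m (b=L-a=2):
  R_A = 0 kN
  M_A = -M₀ = -14 kN·m
Superposition: R_A = 52 kN, M_A = 75 kN·m

R_A = 52 kN, M_A = 75 kN·m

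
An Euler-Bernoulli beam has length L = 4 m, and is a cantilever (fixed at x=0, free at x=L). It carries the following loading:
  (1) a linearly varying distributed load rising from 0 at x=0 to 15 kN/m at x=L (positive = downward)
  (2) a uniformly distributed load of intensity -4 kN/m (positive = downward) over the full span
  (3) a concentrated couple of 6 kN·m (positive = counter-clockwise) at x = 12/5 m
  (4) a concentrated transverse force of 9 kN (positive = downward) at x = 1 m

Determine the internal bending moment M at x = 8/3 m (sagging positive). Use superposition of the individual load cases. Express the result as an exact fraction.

M(8/3) = -224/27 kN·m

Load 1 — triangular load w₀=15 kN/m (0→w₀ over full span):
  M_1 = w₀Lx/2 - w₀L²/3 - w₀x³/(6L) = 15·4·(8/3)/2 - 15·4²/3 - 15·(8/3)³/(6·4) = -320/27 kN·m
Load 2 — uniform load w=-4 kN/m over full span:
  M_2 = -w(L-x)²/2 = -(-4)·(4-(8/3))²/2 = 32/9 kN·m
Load 3 — applied couple M₀=6 kN·m at a=12/5 m (b=L-a=8/5):
  M_3 = 0  [x>a] = 0 kN·m
Load 4 — point force P=9 kN at a=1 m (b=L-a=3):
  M_4 = 0  [x>a] = 0 kN·m
Superposition: M = Σ M_i = -224/27 kN·m ≈ -8.296296 kN·m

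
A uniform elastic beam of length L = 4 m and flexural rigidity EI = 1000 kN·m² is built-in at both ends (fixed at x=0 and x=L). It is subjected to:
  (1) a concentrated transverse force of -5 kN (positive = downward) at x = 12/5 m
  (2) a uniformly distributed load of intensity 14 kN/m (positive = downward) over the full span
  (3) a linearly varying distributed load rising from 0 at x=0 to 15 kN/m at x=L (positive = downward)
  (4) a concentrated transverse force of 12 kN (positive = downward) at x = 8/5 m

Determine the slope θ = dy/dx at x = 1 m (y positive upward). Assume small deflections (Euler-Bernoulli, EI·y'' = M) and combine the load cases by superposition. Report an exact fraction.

θ(1) = -50561/4000000 rad

Load 1 — point force P=-5 kN at a=12/5 m (b=L-a=8/5):
  θ_1 = -Pb²x(2aL-(3a+b)x)/(2L³EI)  [x≤a] = -(-5)·(8/5)²·1·(2·(12/5)·4-(3·(12/5)+(8/5))·1)/(2·4³·1000) = 13/12500 rad
Load 2 — uniform load w=14 kN/m over full span:
  θ_2 = -wx(L-x)(L-2x)/(12EI) = -14·1·(4-1)·(4-2·1)/(12·1000) = -7/1000 rad
Load 3 — triangular load w₀=15 kN/m (0→w₀ over full span):
  θ_3 = -w₀(2x(L-x)(L-2x)(x+2L)+x²(L-x)²)/(120LEI) = -15·(2·1·(4-1)·(4-2·1)·(1+2·4)+1²·(4-1)²)/(120·4·1000) = -117/32000 rad
Load 4 — point force P=12 kN at a=8/5 m (b=L-a=12/5):
  θ_4 = -Pb²x(2aL-(3a+b)x)/(2L³EI)  [x≤a] = -12·(12/5)²·1·(2·(8/5)·4-(3·(8/5)+(12/5))·1)/(2·4³·1000) = -189/62500 rad
Superposition: θ = Σ θ_i = -50561/4000000 rad ≈ -0.012640 rad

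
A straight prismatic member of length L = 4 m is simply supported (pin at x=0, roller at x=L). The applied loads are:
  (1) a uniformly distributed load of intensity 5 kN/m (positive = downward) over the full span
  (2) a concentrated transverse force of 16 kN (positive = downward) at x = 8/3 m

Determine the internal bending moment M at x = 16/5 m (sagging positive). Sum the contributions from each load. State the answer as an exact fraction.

M(16/5) = 224/15 kN·m

Load 1 — uniform load w=5 kN/m over full span:
  M_1 = wx(L-x)/2 = 5·(16/5)·(4-(16/5))/2 = 32/5 kN·m
Load 2 — point force P=16 kN at a=8/3 m (b=L-a=4/3):
  M_2 = Pa(L-x)/L  [x>a] = 16·(8/3)·(4-(16/5))/4 = 128/15 kN·m
Superposition: M = Σ M_i = 224/15 kN·m ≈ 14.933333 kN·m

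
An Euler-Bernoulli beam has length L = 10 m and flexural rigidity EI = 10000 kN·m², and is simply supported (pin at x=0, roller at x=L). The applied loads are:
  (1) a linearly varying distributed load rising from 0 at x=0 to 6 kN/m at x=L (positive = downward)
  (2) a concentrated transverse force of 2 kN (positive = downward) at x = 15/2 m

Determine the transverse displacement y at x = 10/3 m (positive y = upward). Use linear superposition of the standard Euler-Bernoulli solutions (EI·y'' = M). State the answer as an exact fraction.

y(10/3) = -5477/155520 m

Load 1 — triangular load w₀=6 kN/m (0→w₀ over full span):
  y_1 = -w₀x(7L⁴-10L²x²+3x⁴)/(360LEI) = -6·(10/3)·(7·10⁴-10·10²·(10/3)²+3·(10/3)⁴)/(360·10·10000) = -8/243 m
Load 2 — point force P=2 kN at a=15/2 m (b=L-a=5/2):
  y_2 = -Pbx(L²-b²-x²)/(6LEI)  [x≤a] = -2·(5/2)·(10/3)·(10²-(5/2)²-(10/3)²)/(6·10·10000) = -119/51840 m
Superposition: y = Σ y_i = -5477/155520 m ≈ -0.035217 m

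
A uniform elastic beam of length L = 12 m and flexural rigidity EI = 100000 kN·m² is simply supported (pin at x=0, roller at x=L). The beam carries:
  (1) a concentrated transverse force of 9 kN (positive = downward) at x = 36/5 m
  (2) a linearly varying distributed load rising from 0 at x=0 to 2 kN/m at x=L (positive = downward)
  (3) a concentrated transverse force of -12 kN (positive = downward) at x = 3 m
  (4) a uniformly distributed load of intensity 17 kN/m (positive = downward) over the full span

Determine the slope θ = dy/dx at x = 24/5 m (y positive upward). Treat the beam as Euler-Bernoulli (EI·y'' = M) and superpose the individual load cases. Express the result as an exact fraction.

θ(24/5) = -509943/125000000 rad

Load 1 — point force P=9 kN at a=36/5 m (b=L-a=24/5):
  θ_1 = -Pb(L²-b²-3x²)/(6LEI)  [x≤a] = -9·(24/5)·(12²-(24/5)²-3·(24/5)²)/(6·12·100000) = -243/781250 rad
Load 2 — triangular load w₀=2 kN/m (0→w₀ over full span):
  θ_2 = -w₀(7L⁴-30L²x²+15x⁴)/(360LEI) = -2·(7·12⁴-30·12²·(24/5)²+15·(24/5)⁴)/(360·12·100000) = -969/3906250 rad
Load 3 — point force P=-12 kN at a=3 m (b=L-a=9):
  θ_3 = -Pa(2L²-6Lx+3x²+a²)/(6LEI)  [x>a] = -(-12)·3·(2·12²-6·12·(24/5)+3·(24/5)²+3²)/(6·12·100000) = 513/5000000 rad
Load 4 — uniform load w=17 kN/m over full span:
  θ_4 = -w(L³-6Lx²+4x³)/(24EI) = -17·(12³-6·12·(24/5)²+4·(24/5)³)/(24·100000) = -5661/1562500 rad
Superposition: θ = Σ θ_i = -509943/125000000 rad ≈ -0.004080 rad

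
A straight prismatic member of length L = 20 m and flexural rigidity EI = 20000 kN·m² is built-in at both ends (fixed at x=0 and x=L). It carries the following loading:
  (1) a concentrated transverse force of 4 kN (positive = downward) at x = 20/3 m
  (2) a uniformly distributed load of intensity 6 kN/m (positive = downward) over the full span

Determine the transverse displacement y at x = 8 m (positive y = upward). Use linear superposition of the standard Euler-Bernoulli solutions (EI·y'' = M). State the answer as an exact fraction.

y(8) = -76/625 m

Load 1 — point force P=4 kN at a=20/3 m (b=L-a=40/3):
  y_1 = -Pa²(L-x)²(3bL-(3b+a)(L-x))/(6L³EI)  [x>a] = -4·(20/3)²·(20-8)²·(3·(40/3)·20-(3·(40/3)+(20/3))·(20-8))/(6·20³·20000) = -4/625 m
Load 2 — uniform load w=6 kN/m over full span:
  y_2 = -wx²(L-x)²/(24EI) = -6·8²·(20-8)²/(24·20000) = -72/625 m
Superposition: y = Σ y_i = -76/625 m ≈ -0.121600 m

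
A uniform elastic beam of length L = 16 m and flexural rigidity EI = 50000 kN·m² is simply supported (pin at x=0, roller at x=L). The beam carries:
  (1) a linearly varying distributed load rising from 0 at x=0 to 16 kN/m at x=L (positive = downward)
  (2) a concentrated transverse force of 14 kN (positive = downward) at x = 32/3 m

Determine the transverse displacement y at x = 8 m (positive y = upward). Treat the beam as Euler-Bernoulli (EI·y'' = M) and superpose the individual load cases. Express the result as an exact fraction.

Load 1 — triangular load w₀=16 kN/m (0→w₀ over full span):
  y_1 = -w₀x(7L⁴-10L²x²+3x⁴)/(360LEI) = -16·8·(7·16⁴-10·16²·8²+3·8⁴)/(360·16·50000) = -256/1875 m
Load 2 — point force P=14 kN at a=32/3 m (b=L-a=16/3):
  y_2 = -Pbx(L²-b²-x²)/(6LEI)  [x≤a] = -14·(16/3)·8·(16²-(16/3)²-8²)/(6·16·50000) = -5152/253125 m
Superposition: y = Σ y_i = -39712/253125 m ≈ -0.156887 m

y(8) = -39712/253125 m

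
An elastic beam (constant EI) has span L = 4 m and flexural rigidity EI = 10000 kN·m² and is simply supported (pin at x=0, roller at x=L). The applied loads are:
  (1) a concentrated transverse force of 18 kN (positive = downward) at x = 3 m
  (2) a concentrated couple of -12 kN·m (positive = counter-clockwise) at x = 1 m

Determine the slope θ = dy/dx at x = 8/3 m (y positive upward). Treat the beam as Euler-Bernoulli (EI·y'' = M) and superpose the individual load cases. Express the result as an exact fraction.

θ(8/3) = 103/120000 rad

Load 1 — point force P=18 kN at a=3 m (b=L-a=1):
  θ_1 = -Pb(L²-b²-3x²)/(6LEI)  [x≤a] = -18·1·(4²-1²-3·(8/3)²)/(6·4·10000) = 19/40000 rad
Load 2 — applied couple M₀=-12 kN·m at a=1 m (b=L-a=3):
  θ_2 = (M₀x²/(2L)-M₀(x-a)+C₁)/EI  [x>a] with C₁=M₀(3b²-L²)/(6L)=-11/2 = ((-12)·(8/3)²/(2·4)-(-12)·((8/3)-1)+(-11/2))/10000 = 23/60000 rad
Superposition: θ = Σ θ_i = 103/120000 rad ≈ 0.000858 rad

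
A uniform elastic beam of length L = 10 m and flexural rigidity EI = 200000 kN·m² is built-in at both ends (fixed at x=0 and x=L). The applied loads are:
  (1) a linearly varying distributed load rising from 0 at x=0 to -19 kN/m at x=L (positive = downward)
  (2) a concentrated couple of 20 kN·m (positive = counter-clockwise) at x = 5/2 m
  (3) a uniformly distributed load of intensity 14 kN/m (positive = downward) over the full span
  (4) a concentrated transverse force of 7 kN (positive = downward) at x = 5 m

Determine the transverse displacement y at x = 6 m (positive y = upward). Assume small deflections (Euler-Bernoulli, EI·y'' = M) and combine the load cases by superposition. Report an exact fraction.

Load 1 — triangular load w₀=-19 kN/m (0→w₀ over full span):
  y_1 = -w₀x²(L-x)²(x+2L)/(120LEI) = -(-19)·6²·(10-6)²·(6+2·10)/(120·10·200000) = 741/625000 m
Load 2 — applied couple M₀=20 kN·m at a=5/2 m (b=L-a=15/2):
  y_2 = (R_Ax³/6 - M_Ax²/2 - M₀(x-a)²/2)/EI  [x>a] with R_A=9/4, M_A=-15/4 = ((9/4)·6³/6 - (-15/4)·6²/2 - 20·(6-(5/2))²/2)/200000 = 13/100000 m
Load 3 — uniform load w=14 kN/m over full span:
  y_3 = -wx²(L-x)²/(24EI) = -14·6²·(10-6)²/(24·200000) = -21/12500 m
Load 4 — point force P=7 kN at a=5 m (b=L-a=5):
  y_4 = -Pa²(L-x)²(3bL-(3b+a)(L-x))/(6L³EI)  [x>a] = -7·5²·(10-6)²·(3·5·10-(3·5+5)·(10-6))/(6·10³·200000) = -49/300000 m
Superposition: y = Σ y_i = -1979/3750000 m ≈ -0.000528 m

y(6) = -1979/3750000 m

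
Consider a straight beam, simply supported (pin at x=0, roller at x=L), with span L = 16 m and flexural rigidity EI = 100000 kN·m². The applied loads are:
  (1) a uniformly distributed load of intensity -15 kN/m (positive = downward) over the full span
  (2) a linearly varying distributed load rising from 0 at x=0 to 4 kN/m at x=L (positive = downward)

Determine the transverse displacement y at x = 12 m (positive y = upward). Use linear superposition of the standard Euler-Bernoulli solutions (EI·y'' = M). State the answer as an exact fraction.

y(12) = 736/9375 m

Load 1 — uniform load w=-15 kN/m over full span:
  y_1 = -wx(L³-2Lx²+x³)/(24EI) = -(-15)·12·(16³-2·16·12²+12³)/(24·100000) = 57/625 m
Load 2 — triangular load w₀=4 kN/m (0→w₀ over full span):
  y_2 = -w₀x(7L⁴-10L²x²+3x⁴)/(360LEI) = -4·12·(7·16⁴-10·16²·12²+3·12⁴)/(360·16·100000) = -119/9375 m
Superposition: y = Σ y_i = 736/9375 m ≈ 0.078507 m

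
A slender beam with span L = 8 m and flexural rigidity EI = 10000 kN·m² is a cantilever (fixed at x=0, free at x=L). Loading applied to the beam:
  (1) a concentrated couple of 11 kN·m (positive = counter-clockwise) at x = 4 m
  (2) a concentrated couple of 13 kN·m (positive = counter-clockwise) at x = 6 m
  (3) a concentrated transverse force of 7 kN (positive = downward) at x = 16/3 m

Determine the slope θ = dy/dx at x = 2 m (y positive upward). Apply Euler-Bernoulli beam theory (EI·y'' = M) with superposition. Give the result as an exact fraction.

Load 1 — applied couple M₀=11 kN·m at a=4 m (b=L-a=4):
  θ_1 = M₀x/EI  [x≤a] = 11·2/10000 = 11/5000 rad
Load 2 — applied couple M₀=13 kN·m at a=6 m (b=L-a=2):
  θ_2 = M₀x/EI  [x≤a] = 13·2/10000 = 13/5000 rad
Load 3 — point force P=7 kN at a=16/3 m (b=L-a=8/3):
  θ_3 = -Px(2a-x)/(2EI)  [x≤a] = -7·2·(2·(16/3)-2)/(2·10000) = -91/15000 rad
Superposition: θ = Σ θ_i = -19/15000 rad ≈ -0.001267 rad

θ(2) = -19/15000 rad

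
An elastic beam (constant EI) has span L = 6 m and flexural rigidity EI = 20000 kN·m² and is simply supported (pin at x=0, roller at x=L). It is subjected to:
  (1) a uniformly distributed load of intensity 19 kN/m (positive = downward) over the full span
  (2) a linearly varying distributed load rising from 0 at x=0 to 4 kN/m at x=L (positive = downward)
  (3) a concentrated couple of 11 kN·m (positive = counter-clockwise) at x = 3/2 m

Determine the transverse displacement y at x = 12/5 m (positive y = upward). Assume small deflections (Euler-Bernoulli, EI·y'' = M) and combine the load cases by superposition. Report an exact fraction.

y(12/5) = -39870621/2500000000 m

Load 1 — uniform load w=19 kN/m over full span:
  y_1 = -wx(L³-2Lx²+x³)/(24EI) = -19·(12/5)·(6³-2·6·(12/5)²+(12/5)³)/(24·20000) = -47709/3125000 m
Load 2 — triangular load w₀=4 kN/m (0→w₀ over full span):
  y_2 = -w₀x(7L⁴-10L²x²+3x⁴)/(360LEI) = -4·(12/5)·(7·6⁴-10·6²·(12/5)²+3·(12/5)⁴)/(360·6·20000) = -30807/19531250 m
Load 3 — applied couple M₀=11 kN·m at a=3/2 m (b=L-a=9/2):
  y_3 = (M₀x³/(6L)-M₀(x-a)²/2+C₁x)/EI  [x>a] with C₁=M₀(3b²-L²)/(6L)=121/16 = (11·(12/5)³/(6·6)-11·((12/5)-(3/2))²/2+(121/16)·(12/5))/20000 = 17919/20000000 m
Superposition: y = Σ y_i = -39870621/2500000000 m ≈ -0.015948 m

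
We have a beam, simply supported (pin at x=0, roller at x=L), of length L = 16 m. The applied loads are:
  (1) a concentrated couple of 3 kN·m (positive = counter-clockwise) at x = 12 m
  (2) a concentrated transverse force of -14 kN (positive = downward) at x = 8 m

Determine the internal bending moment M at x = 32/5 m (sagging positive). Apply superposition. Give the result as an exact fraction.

M(32/5) = -218/5 kN·m

Load 1 — applied couple M₀=3 kN·m at a=12 m (b=L-a=4):
  M_1 = M₀x/L  [x≤a] = 3·(32/5)/16 = 6/5 kN·m
Load 2 — point force P=-14 kN at a=8 m (b=L-a=8):
  M_2 = Pbx/L  [x≤a] = (-14)·8·(32/5)/16 = -224/5 kN·m
Superposition: M = Σ M_i = -218/5 kN·m ≈ -43.600000 kN·m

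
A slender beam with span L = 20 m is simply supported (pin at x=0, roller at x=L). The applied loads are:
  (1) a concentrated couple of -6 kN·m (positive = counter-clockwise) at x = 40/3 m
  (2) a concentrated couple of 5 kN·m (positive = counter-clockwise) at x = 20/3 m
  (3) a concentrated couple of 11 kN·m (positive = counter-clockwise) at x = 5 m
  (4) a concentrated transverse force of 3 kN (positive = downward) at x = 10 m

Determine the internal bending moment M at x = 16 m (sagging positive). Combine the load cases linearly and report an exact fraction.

M(16) = 4 kN·m

Load 1 — applied couple M₀=-6 kN·m at a=40/3 m (b=L-a=20/3):
  M_1 = M₀x/L - M₀  [x>a] = (-6)·16/20 - (-6) = 6/5 kN·m
Load 2 — applied couple M₀=5 kN·m at a=20/3 m (b=L-a=40/3):
  M_2 = M₀x/L - M₀  [x>a] = 5·16/20 - 5 = -1 kN·m
Load 3 — applied couple M₀=11 kN·m at a=5 m (b=L-a=15):
  M_3 = M₀x/L - M₀  [x>a] = 11·16/20 - 11 = -11/5 kN·m
Load 4 — point force P=3 kN at a=10 m (b=L-a=10):
  M_4 = Pa(L-x)/L  [x>a] = 3·10·(20-16)/20 = 6 kN·m
Superposition: M = Σ M_i = 4 kN·m ≈ 4.000000 kN·m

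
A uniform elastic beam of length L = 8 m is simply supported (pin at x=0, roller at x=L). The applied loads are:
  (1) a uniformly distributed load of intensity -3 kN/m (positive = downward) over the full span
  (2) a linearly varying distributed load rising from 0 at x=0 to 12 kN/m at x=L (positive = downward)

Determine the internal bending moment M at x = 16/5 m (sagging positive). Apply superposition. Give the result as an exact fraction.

Load 1 — uniform load w=-3 kN/m over full span:
  M_1 = wx(L-x)/2 = (-3)·(16/5)·(8-(16/5))/2 = -576/25 kN·m
Load 2 — triangular load w₀=12 kN/m (0→w₀ over full span):
  M_2 = w₀Lx/6 - w₀x³/(6L) = 12·8·(16/5)/6 - 12·(16/5)³/(6·8) = 5376/125 kN·m
Superposition: M = Σ M_i = 2496/125 kN·m ≈ 19.968000 kN·m

M(16/5) = 2496/125 kN·m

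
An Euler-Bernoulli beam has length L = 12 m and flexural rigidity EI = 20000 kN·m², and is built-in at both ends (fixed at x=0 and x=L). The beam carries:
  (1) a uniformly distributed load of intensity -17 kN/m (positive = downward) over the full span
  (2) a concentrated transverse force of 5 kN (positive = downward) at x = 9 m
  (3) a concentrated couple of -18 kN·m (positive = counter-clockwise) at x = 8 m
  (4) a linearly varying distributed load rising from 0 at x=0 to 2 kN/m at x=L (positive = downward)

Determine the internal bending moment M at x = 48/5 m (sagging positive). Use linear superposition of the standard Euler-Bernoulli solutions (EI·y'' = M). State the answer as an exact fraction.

Load 1 — uniform load w=-17 kN/m over full span:
  M_1 = wLx/2 - wL²/12 - wx²/2 = (-17)·12·(48/5)/2 - (-17)·12²/12 - (-17)·(48/5)²/2 = 204/25 kN·m
Load 2 — point force P=5 kN at a=9 m (b=L-a=3):
  M_2 = Pa²(a+3b)(L-x)/L³ - Pa²b/L²  [x>a] = 5·9²·(9+3·3)·(12-(48/5))/12³ - 5·9²·3/12² = 27/16 kN·m
Load 3 — applied couple M₀=-18 kN·m at a=8 m (b=L-a=4):
  M_3 = R_Ax - M_A - M₀  [x>a] with R_A=-2, M_A=-6 = (-2)·(48/5) - (-6) - (-18) = 24/5 kN·m
Load 4 — triangular load w₀=2 kN/m (0→w₀ over full span):
  M_4 = 3w₀Lx/20 - w₀L²/30 - w₀x³/(6L) = 3·2·12·(48/5)/20 - 2·12²/30 - 2·(48/5)³/(6·12) = 48/125 kN·m
Superposition: M = Σ M_i = 30063/2000 kN·m ≈ 15.031500 kN·m

M(48/5) = 30063/2000 kN·m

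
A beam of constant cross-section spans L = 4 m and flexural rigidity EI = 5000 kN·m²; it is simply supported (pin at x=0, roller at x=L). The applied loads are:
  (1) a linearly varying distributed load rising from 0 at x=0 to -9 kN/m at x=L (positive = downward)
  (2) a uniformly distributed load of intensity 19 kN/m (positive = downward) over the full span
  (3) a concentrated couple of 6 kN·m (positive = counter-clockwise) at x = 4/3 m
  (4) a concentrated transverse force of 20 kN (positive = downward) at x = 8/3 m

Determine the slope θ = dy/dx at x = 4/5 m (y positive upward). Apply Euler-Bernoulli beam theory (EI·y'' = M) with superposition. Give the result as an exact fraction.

θ(4/5) = -269992/31640625 rad

Load 1 — triangular load w₀=-9 kN/m (0→w₀ over full span):
  θ_1 = -w₀(7L⁴-30L²x²+15x⁴)/(360LEI) = -(-9)·(7·4⁴-30·4²·(4/5)²+15·(4/5)⁴)/(360·4·5000) = 728/390625 rad
Load 2 — uniform load w=19 kN/m over full span:
  θ_2 = -w(L³-6Lx²+4x³)/(24EI) = -19·(4³-6·4·(4/5)²+4·(4/5)³)/(24·5000) = -627/78125 rad
Load 3 — applied couple M₀=6 kN·m at a=4/3 m (b=L-a=8/3):
  θ_3 = (M₀x²/(2L)+C₁)/EI  [x≤a] with C₁=M₀(3b²-L²)/(6L)=4/3 = (6·(4/5)²/(2·4)+(4/3))/5000 = 17/46875 rad
Load 4 — point force P=20 kN at a=8/3 m (b=L-a=4/3):
  θ_4 = -Pb(L²-b²-3x²)/(6LEI)  [x≤a] = -20·(4/3)·(4²-(4/3)²-3·(4/5)²)/(6·4·5000) = -692/253125 rad
Superposition: θ = Σ θ_i = -269992/31640625 rad ≈ -0.008533 rad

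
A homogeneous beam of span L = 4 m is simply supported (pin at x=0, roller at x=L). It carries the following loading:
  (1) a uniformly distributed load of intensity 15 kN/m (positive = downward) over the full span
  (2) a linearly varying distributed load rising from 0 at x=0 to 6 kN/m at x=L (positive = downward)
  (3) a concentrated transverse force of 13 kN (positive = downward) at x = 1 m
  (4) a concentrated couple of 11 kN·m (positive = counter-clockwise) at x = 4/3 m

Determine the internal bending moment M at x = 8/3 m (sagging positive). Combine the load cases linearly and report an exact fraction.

M(8/3) = 898/27 kN·m

Load 1 — uniform load w=15 kN/m over full span:
  M_1 = wx(L-x)/2 = 15·(8/3)·(4-(8/3))/2 = 80/3 kN·m
Load 2 — triangular load w₀=6 kN/m (0→w₀ over full span):
  M_2 = w₀Lx/6 - w₀x³/(6L) = 6·4·(8/3)/6 - 6·(8/3)³/(6·4) = 160/27 kN·m
Load 3 — point force P=13 kN at a=1 m (b=L-a=3):
  M_3 = Pa(L-x)/L  [x>a] = 13·1·(4-(8/3))/4 = 13/3 kN·m
Load 4 — applied couple M₀=11 kN·m at a=4/3 m (b=L-a=8/3):
  M_4 = M₀x/L - M₀  [x>a] = 11·(8/3)/4 - 11 = -11/3 kN·m
Superposition: M = Σ M_i = 898/27 kN·m ≈ 33.259259 kN·m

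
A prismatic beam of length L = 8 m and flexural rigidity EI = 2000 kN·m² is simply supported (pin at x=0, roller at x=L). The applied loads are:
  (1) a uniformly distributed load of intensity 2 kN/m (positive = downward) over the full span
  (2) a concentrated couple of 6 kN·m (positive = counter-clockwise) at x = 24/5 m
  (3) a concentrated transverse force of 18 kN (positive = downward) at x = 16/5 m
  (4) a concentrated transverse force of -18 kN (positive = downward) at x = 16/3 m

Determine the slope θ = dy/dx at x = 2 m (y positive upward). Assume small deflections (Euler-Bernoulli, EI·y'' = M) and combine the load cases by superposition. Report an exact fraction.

θ(2) = -88273/4500000 rad

Load 1 — uniform load w=2 kN/m over full span:
  θ_1 = -w(L³-6Lx²+4x³)/(24EI) = -2·(8³-6·8·2²+4·2³)/(24·2000) = -11/750 rad
Load 2 — applied couple M₀=6 kN·m at a=24/5 m (b=L-a=16/5):
  θ_2 = (M₀x²/(2L)+C₁)/EI  [x≤a] with C₁=M₀(3b²-L²)/(6L)=-104/25 = (6·2²/(2·8)+(-104/25))/2000 = -133/100000 rad
Load 3 — point force P=18 kN at a=16/5 m (b=L-a=24/5):
  θ_3 = -Pb(L²-b²-3x²)/(6LEI)  [x≤a] = -18·(24/5)·(8²-(24/5)²-3·2²)/(6·8·2000) = -1629/62500 rad
Load 4 — point force P=-18 kN at a=16/3 m (b=L-a=8/3):
  θ_4 = -Pb(L²-b²-3x²)/(6LEI)  [x≤a] = -(-18)·(8/3)·(8²-(8/3)²-3·2²)/(6·8·2000) = 101/4500 rad
Superposition: θ = Σ θ_i = -88273/4500000 rad ≈ -0.019616 rad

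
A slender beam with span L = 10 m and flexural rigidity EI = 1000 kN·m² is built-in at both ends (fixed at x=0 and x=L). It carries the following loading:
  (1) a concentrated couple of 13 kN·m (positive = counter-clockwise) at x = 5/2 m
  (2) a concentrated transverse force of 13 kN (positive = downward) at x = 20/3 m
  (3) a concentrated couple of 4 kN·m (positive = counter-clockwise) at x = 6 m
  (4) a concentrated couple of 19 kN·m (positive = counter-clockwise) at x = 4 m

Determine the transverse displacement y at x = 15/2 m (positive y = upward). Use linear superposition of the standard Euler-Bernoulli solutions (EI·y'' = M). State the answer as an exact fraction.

y(15/2) = -59497/4147200 m

Load 1 — applied couple M₀=13 kN·m at a=5/2 m (b=L-a=15/2):
  y_1 = (R_Ax³/6 - M_Ax²/2 - M₀(x-a)²/2)/EI  [x>a] with R_A=117/80, M_A=-39/16 = ((117/80)·(15/2)³/6 - (-39/16)·(15/2)²/2 - 13·((15/2)-(5/2))²/2)/1000 = 91/10240 m
Load 2 — point force P=13 kN at a=20/3 m (b=L-a=10/3):
  y_2 = -Pa²(L-x)²(3bL-(3b+a)(L-x))/(6L³EI)  [x>a] = -13·(20/3)²·(10-(15/2))²·(3·(10/3)·10-(3·(10/3)+(20/3))·(10-(15/2)))/(6·10³·1000) = -91/2592 m
Load 3 — applied couple M₀=4 kN·m at a=6 m (b=L-a=4):
  y_3 = (R_Ax³/6 - M_Ax²/2 - M₀(x-a)²/2)/EI  [x>a] with R_A=72/125, M_A=32/25 = ((72/125)·(15/2)³/6 - (32/25)·(15/2)²/2 - 4·((15/2)-6)²/2)/1000 = 0 m
Load 4 — applied couple M₀=19 kN·m at a=4 m (b=L-a=6):
  y_4 = (R_Ax³/6 - M_Ax²/2 - M₀(x-a)²/2)/EI  [x>a] with R_A=342/125, M_A=57/25 = ((342/125)·(15/2)³/6 - (57/25)·(15/2)²/2 - 19·((15/2)-4)²/2)/1000 = 19/1600 m
Superposition: y = Σ y_i = -59497/4147200 m ≈ -0.014346 m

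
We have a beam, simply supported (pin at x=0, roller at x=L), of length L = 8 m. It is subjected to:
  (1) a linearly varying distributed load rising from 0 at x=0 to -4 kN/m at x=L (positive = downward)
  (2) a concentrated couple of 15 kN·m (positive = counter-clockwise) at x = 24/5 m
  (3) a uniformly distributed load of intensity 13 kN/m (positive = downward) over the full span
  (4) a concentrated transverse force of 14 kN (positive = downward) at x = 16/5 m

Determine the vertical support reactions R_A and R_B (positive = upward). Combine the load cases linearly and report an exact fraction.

R_A = 6833/120 kN, R_B = 5407/120 kN

Load 1 — triangular load w₀=-4 kN/m (0→w₀ over full span):
  R_A = w₀L/6 = (-4)·8/6 = -16/3 kN
  R_B = w₀L/3 = (-4)·8/3 = -32/3 kN
Load 2 — applied couple M₀=15 kN·m at a=24/5 m (b=L-a=16/5):
  R_A = M₀/L = 15/8 kN
  R_B = -M₀/L = -15/8 kN
Load 3 — uniform load w=13 kN/m over full span:
  R_A = wL/2 = 13·8/2 = 52 kN
  R_B = wL/2 = 13·8/2 = 52 kN
Load 4 — point force P=14 kN at a=16/5 m (b=L-a=24/5):
  R_A = Pb/L = 14·(24/5)/8 = 42/5 kN
  R_B = Pa/L = 14·(16/5)/8 = 28/5 kN
Superposition: R_A = 6833/120 kN, R_B = 5407/120 kN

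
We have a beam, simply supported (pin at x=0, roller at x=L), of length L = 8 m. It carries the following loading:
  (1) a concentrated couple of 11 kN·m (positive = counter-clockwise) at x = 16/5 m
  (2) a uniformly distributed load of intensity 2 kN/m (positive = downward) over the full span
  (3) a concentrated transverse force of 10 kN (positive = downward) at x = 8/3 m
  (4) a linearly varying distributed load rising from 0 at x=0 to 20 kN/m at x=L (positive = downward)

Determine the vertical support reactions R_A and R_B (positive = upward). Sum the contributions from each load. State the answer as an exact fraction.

R_A = 1025/24 kN, R_B = 1519/24 kN

Load 1 — applied couple M₀=11 kN·m at a=16/5 m (b=L-a=24/5):
  R_A = M₀/L = 11/8 kN
  R_B = -M₀/L = -11/8 kN
Load 2 — uniform load w=2 kN/m over full span:
  R_A = wL/2 = 2·8/2 = 8 kN
  R_B = wL/2 = 2·8/2 = 8 kN
Load 3 — point force P=10 kN at a=8/3 m (b=L-a=16/3):
  R_A = Pb/L = 10·(16/3)/8 = 20/3 kN
  R_B = Pa/L = 10·(8/3)/8 = 10/3 kN
Load 4 — triangular load w₀=20 kN/m (0→w₀ over full span):
  R_A = w₀L/6 = 20·8/6 = 80/3 kN
  R_B = w₀L/3 = 20·8/3 = 160/3 kN
Superposition: R_A = 1025/24 kN, R_B = 1519/24 kN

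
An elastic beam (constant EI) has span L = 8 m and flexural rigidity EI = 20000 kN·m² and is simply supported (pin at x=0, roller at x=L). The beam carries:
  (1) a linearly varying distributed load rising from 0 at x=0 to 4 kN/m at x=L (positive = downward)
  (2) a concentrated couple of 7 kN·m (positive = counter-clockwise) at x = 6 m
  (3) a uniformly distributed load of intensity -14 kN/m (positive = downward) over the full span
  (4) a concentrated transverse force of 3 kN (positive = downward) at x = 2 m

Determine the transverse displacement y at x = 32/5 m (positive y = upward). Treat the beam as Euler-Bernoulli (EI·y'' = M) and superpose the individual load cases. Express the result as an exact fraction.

y(32/5) = 8309149/468750000 m

Load 1 — triangular load w₀=4 kN/m (0→w₀ over full span):
  y_1 = -w₀x(7L⁴-10L²x²+3x⁴)/(360LEI) = -4·(32/5)·(7·8⁴-10·8²·(32/5)²+3·(32/5)⁴)/(360·8·20000) = -32512/9765625 m
Load 2 — applied couple M₀=7 kN·m at a=6 m (b=L-a=2):
  y_2 = (M₀x³/(6L)-M₀(x-a)²/2+C₁x)/EI  [x>a] with C₁=M₀(3b²-L²)/(6L)=-91/12 = (7·(32/5)³/(6·8)-7·((32/5)-6)²/2+(-91/12)·(32/5))/20000 = -679/1250000 m
Load 3 — uniform load w=-14 kN/m over full span:
  y_3 = -wx(L³-2Lx²+x³)/(24EI) = -(-14)·(32/5)·(8³-2·8·(32/5)²+(32/5)³)/(24·20000) = 25984/1171875 m
Load 4 — point force P=3 kN at a=2 m (b=L-a=6):
  y_4 = -Pa(L-x)(2Lx-a²-x²)/(6LEI)  [x>a] = -3·2·(8-(32/5))·(2·8·(32/5)-2²-(32/5)²)/(6·8·20000) = -359/625000 m
Superposition: y = Σ y_i = 8309149/468750000 m ≈ 0.017726 m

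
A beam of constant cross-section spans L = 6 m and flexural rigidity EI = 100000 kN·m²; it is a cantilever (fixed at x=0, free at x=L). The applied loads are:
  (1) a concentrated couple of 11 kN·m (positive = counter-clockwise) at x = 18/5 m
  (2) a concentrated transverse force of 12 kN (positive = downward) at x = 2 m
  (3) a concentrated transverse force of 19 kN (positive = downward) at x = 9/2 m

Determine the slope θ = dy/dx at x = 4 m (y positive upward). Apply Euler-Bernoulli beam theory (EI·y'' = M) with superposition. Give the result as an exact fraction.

Load 1 — applied couple M₀=11 kN·m at a=18/5 m (b=L-a=12/5):
  θ_1 = M₀a/EI  [x>a] = 11·(18/5)/100000 = 99/250000 rad
Load 2 — point force P=12 kN at a=2 m (b=L-a=4):
  θ_2 = -Pa²/(2EI)  [x>a] = -12·2²/(2·100000) = -3/12500 rad
Load 3 — point force P=19 kN at a=9/2 m (b=L-a=3/2):
  θ_3 = -Px(2a-x)/(2EI)  [x≤a] = -19·4·(2·(9/2)-4)/(2·100000) = -19/10000 rad
Superposition: θ = Σ θ_i = -109/62500 rad ≈ -0.001744 rad

θ(4) = -109/62500 rad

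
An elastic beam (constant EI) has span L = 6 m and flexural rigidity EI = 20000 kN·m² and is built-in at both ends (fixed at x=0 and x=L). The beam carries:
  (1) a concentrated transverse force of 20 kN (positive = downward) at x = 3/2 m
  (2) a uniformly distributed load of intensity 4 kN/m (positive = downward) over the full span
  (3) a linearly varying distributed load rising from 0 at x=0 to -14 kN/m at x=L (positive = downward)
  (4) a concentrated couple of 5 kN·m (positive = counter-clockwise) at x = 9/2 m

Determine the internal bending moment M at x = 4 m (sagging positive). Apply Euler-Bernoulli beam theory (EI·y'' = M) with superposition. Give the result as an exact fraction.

Load 1 — point force P=20 kN at a=3/2 m (b=L-a=9/2):
  M_1 = Pa²(a+3b)(L-x)/L³ - Pa²b/L²  [x>a] = 20·(3/2)²·((3/2)+3·(9/2))·(6-4)/6³ - 20·(3/2)²·(9/2)/6² = 5/8 kN·m
Load 2 — uniform load w=4 kN/m over full span:
  M_2 = wLx/2 - wL²/12 - wx²/2 = 4·6·4/2 - 4·6²/12 - 4·4²/2 = 4 kN·m
Load 3 — triangular load w₀=-14 kN/m (0→w₀ over full span):
  M_3 = 3w₀Lx/20 - w₀L²/30 - w₀x³/(6L) = 3·(-14)·6·4/20 - (-14)·6²/30 - (-14)·4³/(6·6) = -392/45 kN·m
Load 4 — applied couple M₀=5 kN·m at a=9/2 m (b=L-a=3/2):
  M_4 = R_Ax - M_A  [x≤a] with R_A=15/16, M_A=25/16 = (15/16)·4 - (25/16) = 35/16 kN·m
Superposition: M = Σ M_i = -1367/720 kN·m ≈ -1.898611 kN·m

M(4) = -1367/720 kN·m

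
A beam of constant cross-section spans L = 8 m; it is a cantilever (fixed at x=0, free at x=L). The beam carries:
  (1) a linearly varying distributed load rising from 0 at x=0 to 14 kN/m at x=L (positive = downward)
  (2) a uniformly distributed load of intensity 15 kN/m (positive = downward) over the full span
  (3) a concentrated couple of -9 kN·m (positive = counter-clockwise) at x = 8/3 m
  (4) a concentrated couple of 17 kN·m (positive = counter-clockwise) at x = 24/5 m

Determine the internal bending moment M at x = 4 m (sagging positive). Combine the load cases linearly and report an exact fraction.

M(4) = -589/3 kN·m

Load 1 — triangular load w₀=14 kN/m (0→w₀ over full span):
  M_1 = w₀Lx/2 - w₀L²/3 - w₀x³/(6L) = 14·8·4/2 - 14·8²/3 - 14·4³/(6·8) = -280/3 kN·m
Load 2 — uniform load w=15 kN/m over full span:
  M_2 = -w(L-x)²/2 = -15·(8-4)²/2 = -120 kN·m
Load 3 — applied couple M₀=-9 kN·m at a=8/3 m (b=L-a=16/3):
  M_3 = 0  [x>a] = 0 kN·m
Load 4 — applied couple M₀=17 kN·m at a=24/5 m (b=L-a=16/5):
  M_4 = M₀  [x≤a] = 17 = 17 kN·m
Superposition: M = Σ M_i = -589/3 kN·m ≈ -196.333333 kN·m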